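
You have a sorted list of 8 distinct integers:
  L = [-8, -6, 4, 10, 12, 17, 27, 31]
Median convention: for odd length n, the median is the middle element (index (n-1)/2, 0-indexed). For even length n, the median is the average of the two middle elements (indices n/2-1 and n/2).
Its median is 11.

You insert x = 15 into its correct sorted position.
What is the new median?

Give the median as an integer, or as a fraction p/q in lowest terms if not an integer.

Old list (sorted, length 8): [-8, -6, 4, 10, 12, 17, 27, 31]
Old median = 11
Insert x = 15
Old length even (8). Middle pair: indices 3,4 = 10,12.
New length odd (9). New median = single middle element.
x = 15: 5 elements are < x, 3 elements are > x.
New sorted list: [-8, -6, 4, 10, 12, 15, 17, 27, 31]
New median = 12

Answer: 12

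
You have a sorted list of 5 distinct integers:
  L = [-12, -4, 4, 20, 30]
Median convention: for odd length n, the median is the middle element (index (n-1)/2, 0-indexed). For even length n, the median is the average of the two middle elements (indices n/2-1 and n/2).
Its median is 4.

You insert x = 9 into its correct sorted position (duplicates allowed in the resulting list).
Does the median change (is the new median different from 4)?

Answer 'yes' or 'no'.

Answer: yes

Derivation:
Old median = 4
Insert x = 9
New median = 13/2
Changed? yes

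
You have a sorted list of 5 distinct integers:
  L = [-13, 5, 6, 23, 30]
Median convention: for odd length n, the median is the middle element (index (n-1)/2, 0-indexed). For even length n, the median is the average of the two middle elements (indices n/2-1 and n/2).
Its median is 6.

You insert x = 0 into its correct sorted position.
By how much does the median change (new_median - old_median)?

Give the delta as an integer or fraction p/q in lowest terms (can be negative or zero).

Old median = 6
After inserting x = 0: new sorted = [-13, 0, 5, 6, 23, 30]
New median = 11/2
Delta = 11/2 - 6 = -1/2

Answer: -1/2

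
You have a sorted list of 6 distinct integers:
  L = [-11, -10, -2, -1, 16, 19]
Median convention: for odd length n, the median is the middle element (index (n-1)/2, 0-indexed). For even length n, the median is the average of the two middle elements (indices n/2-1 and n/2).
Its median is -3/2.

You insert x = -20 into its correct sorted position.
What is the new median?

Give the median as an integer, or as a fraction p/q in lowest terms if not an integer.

Old list (sorted, length 6): [-11, -10, -2, -1, 16, 19]
Old median = -3/2
Insert x = -20
Old length even (6). Middle pair: indices 2,3 = -2,-1.
New length odd (7). New median = single middle element.
x = -20: 0 elements are < x, 6 elements are > x.
New sorted list: [-20, -11, -10, -2, -1, 16, 19]
New median = -2

Answer: -2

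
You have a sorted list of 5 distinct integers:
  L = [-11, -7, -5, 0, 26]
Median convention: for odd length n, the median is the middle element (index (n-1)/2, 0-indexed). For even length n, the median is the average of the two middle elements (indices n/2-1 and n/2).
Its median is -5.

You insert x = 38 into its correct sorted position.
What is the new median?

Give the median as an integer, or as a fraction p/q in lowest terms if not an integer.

Answer: -5/2

Derivation:
Old list (sorted, length 5): [-11, -7, -5, 0, 26]
Old median = -5
Insert x = 38
Old length odd (5). Middle was index 2 = -5.
New length even (6). New median = avg of two middle elements.
x = 38: 5 elements are < x, 0 elements are > x.
New sorted list: [-11, -7, -5, 0, 26, 38]
New median = -5/2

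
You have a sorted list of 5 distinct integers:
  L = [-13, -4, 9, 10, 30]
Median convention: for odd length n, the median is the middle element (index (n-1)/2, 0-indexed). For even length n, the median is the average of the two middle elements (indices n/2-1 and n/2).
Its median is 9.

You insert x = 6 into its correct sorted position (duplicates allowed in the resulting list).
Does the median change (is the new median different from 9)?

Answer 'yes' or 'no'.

Answer: yes

Derivation:
Old median = 9
Insert x = 6
New median = 15/2
Changed? yes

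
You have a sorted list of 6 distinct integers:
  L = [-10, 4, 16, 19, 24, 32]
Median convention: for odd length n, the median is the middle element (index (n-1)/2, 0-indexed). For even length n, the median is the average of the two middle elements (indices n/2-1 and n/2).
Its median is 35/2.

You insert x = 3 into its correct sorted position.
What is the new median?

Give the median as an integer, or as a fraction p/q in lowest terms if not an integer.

Answer: 16

Derivation:
Old list (sorted, length 6): [-10, 4, 16, 19, 24, 32]
Old median = 35/2
Insert x = 3
Old length even (6). Middle pair: indices 2,3 = 16,19.
New length odd (7). New median = single middle element.
x = 3: 1 elements are < x, 5 elements are > x.
New sorted list: [-10, 3, 4, 16, 19, 24, 32]
New median = 16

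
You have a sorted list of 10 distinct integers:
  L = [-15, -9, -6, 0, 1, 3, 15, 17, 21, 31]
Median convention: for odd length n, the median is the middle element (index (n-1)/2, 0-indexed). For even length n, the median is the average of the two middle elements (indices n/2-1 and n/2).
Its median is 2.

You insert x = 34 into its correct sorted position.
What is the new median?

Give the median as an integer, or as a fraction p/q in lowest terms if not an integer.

Old list (sorted, length 10): [-15, -9, -6, 0, 1, 3, 15, 17, 21, 31]
Old median = 2
Insert x = 34
Old length even (10). Middle pair: indices 4,5 = 1,3.
New length odd (11). New median = single middle element.
x = 34: 10 elements are < x, 0 elements are > x.
New sorted list: [-15, -9, -6, 0, 1, 3, 15, 17, 21, 31, 34]
New median = 3

Answer: 3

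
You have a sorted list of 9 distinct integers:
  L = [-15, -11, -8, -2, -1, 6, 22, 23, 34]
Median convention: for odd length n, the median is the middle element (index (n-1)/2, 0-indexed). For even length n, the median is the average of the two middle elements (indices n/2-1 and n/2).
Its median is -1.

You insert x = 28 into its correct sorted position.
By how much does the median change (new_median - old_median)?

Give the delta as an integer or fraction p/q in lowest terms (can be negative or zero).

Answer: 7/2

Derivation:
Old median = -1
After inserting x = 28: new sorted = [-15, -11, -8, -2, -1, 6, 22, 23, 28, 34]
New median = 5/2
Delta = 5/2 - -1 = 7/2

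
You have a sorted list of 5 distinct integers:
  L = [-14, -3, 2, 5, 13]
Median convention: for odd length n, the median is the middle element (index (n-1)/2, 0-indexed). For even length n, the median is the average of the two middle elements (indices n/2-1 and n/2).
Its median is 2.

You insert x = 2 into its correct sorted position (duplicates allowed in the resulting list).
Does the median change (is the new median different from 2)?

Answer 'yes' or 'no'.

Answer: no

Derivation:
Old median = 2
Insert x = 2
New median = 2
Changed? no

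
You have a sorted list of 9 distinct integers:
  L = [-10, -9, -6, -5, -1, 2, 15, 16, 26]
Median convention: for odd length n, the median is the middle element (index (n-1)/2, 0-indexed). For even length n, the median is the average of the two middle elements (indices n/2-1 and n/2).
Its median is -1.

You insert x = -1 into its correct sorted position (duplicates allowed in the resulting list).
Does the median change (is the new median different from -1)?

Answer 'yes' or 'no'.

Old median = -1
Insert x = -1
New median = -1
Changed? no

Answer: no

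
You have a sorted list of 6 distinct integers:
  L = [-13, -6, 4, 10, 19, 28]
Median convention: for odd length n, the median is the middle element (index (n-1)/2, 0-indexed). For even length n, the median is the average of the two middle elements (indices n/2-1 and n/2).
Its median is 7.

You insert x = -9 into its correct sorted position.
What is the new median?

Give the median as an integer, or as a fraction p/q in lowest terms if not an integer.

Old list (sorted, length 6): [-13, -6, 4, 10, 19, 28]
Old median = 7
Insert x = -9
Old length even (6). Middle pair: indices 2,3 = 4,10.
New length odd (7). New median = single middle element.
x = -9: 1 elements are < x, 5 elements are > x.
New sorted list: [-13, -9, -6, 4, 10, 19, 28]
New median = 4

Answer: 4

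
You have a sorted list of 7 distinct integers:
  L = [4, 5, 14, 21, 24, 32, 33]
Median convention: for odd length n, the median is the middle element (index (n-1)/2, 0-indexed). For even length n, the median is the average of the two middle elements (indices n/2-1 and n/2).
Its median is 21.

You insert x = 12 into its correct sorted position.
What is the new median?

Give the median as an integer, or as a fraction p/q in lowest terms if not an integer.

Old list (sorted, length 7): [4, 5, 14, 21, 24, 32, 33]
Old median = 21
Insert x = 12
Old length odd (7). Middle was index 3 = 21.
New length even (8). New median = avg of two middle elements.
x = 12: 2 elements are < x, 5 elements are > x.
New sorted list: [4, 5, 12, 14, 21, 24, 32, 33]
New median = 35/2

Answer: 35/2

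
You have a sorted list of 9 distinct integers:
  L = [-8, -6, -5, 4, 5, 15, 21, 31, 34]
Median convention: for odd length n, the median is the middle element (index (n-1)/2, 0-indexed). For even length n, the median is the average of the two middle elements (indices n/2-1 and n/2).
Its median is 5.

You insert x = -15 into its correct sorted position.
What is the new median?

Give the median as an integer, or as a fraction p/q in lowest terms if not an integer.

Old list (sorted, length 9): [-8, -6, -5, 4, 5, 15, 21, 31, 34]
Old median = 5
Insert x = -15
Old length odd (9). Middle was index 4 = 5.
New length even (10). New median = avg of two middle elements.
x = -15: 0 elements are < x, 9 elements are > x.
New sorted list: [-15, -8, -6, -5, 4, 5, 15, 21, 31, 34]
New median = 9/2

Answer: 9/2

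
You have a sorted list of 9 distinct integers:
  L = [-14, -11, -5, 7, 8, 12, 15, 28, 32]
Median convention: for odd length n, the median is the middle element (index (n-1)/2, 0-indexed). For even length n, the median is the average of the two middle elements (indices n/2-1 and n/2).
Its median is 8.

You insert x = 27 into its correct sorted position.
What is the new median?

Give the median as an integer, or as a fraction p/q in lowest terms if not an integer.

Answer: 10

Derivation:
Old list (sorted, length 9): [-14, -11, -5, 7, 8, 12, 15, 28, 32]
Old median = 8
Insert x = 27
Old length odd (9). Middle was index 4 = 8.
New length even (10). New median = avg of two middle elements.
x = 27: 7 elements are < x, 2 elements are > x.
New sorted list: [-14, -11, -5, 7, 8, 12, 15, 27, 28, 32]
New median = 10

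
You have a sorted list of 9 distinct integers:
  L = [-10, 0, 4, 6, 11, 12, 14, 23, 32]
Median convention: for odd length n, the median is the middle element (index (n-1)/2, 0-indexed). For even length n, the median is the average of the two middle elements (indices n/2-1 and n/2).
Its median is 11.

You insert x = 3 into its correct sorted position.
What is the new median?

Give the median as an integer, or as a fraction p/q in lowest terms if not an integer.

Old list (sorted, length 9): [-10, 0, 4, 6, 11, 12, 14, 23, 32]
Old median = 11
Insert x = 3
Old length odd (9). Middle was index 4 = 11.
New length even (10). New median = avg of two middle elements.
x = 3: 2 elements are < x, 7 elements are > x.
New sorted list: [-10, 0, 3, 4, 6, 11, 12, 14, 23, 32]
New median = 17/2

Answer: 17/2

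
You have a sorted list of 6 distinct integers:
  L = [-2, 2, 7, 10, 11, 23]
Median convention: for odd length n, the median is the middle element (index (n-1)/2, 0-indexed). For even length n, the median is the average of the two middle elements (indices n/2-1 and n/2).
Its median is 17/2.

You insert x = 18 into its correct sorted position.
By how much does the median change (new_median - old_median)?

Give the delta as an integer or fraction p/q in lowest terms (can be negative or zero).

Answer: 3/2

Derivation:
Old median = 17/2
After inserting x = 18: new sorted = [-2, 2, 7, 10, 11, 18, 23]
New median = 10
Delta = 10 - 17/2 = 3/2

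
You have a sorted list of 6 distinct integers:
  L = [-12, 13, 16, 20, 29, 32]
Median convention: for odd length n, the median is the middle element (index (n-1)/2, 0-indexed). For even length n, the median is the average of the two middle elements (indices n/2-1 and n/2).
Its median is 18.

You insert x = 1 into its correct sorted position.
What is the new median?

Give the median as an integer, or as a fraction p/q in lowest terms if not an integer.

Old list (sorted, length 6): [-12, 13, 16, 20, 29, 32]
Old median = 18
Insert x = 1
Old length even (6). Middle pair: indices 2,3 = 16,20.
New length odd (7). New median = single middle element.
x = 1: 1 elements are < x, 5 elements are > x.
New sorted list: [-12, 1, 13, 16, 20, 29, 32]
New median = 16

Answer: 16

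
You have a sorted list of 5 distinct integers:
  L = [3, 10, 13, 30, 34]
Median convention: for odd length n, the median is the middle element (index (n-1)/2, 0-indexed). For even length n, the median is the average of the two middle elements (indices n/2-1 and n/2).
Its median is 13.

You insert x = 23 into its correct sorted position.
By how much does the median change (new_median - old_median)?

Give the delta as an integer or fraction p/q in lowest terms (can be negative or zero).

Old median = 13
After inserting x = 23: new sorted = [3, 10, 13, 23, 30, 34]
New median = 18
Delta = 18 - 13 = 5

Answer: 5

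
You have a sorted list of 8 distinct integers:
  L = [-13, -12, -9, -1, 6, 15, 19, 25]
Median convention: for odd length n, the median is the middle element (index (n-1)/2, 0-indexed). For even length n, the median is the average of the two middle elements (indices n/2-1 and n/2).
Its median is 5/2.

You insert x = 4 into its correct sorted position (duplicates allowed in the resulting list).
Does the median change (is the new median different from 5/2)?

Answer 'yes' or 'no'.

Old median = 5/2
Insert x = 4
New median = 4
Changed? yes

Answer: yes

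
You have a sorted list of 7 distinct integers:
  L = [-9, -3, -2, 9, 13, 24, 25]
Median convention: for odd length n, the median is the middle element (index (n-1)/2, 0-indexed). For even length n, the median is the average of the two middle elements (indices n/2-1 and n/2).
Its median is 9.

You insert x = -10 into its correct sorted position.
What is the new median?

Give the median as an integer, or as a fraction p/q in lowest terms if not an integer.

Answer: 7/2

Derivation:
Old list (sorted, length 7): [-9, -3, -2, 9, 13, 24, 25]
Old median = 9
Insert x = -10
Old length odd (7). Middle was index 3 = 9.
New length even (8). New median = avg of two middle elements.
x = -10: 0 elements are < x, 7 elements are > x.
New sorted list: [-10, -9, -3, -2, 9, 13, 24, 25]
New median = 7/2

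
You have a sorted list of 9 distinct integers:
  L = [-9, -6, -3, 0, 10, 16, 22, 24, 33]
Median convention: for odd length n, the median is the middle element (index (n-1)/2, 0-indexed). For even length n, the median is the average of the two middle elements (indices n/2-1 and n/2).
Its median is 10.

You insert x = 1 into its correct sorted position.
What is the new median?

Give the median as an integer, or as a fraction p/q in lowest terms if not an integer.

Answer: 11/2

Derivation:
Old list (sorted, length 9): [-9, -6, -3, 0, 10, 16, 22, 24, 33]
Old median = 10
Insert x = 1
Old length odd (9). Middle was index 4 = 10.
New length even (10). New median = avg of two middle elements.
x = 1: 4 elements are < x, 5 elements are > x.
New sorted list: [-9, -6, -3, 0, 1, 10, 16, 22, 24, 33]
New median = 11/2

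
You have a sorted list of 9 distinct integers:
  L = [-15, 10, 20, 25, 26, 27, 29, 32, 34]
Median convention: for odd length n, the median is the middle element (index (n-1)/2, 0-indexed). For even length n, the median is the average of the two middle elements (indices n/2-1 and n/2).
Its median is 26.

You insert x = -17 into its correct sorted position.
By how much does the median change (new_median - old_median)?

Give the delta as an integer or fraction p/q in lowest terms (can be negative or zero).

Answer: -1/2

Derivation:
Old median = 26
After inserting x = -17: new sorted = [-17, -15, 10, 20, 25, 26, 27, 29, 32, 34]
New median = 51/2
Delta = 51/2 - 26 = -1/2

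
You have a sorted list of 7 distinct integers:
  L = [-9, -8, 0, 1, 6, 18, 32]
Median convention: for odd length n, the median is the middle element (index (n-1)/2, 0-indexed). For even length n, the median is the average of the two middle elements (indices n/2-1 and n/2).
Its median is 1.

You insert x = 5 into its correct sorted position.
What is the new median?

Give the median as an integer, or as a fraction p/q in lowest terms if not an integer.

Old list (sorted, length 7): [-9, -8, 0, 1, 6, 18, 32]
Old median = 1
Insert x = 5
Old length odd (7). Middle was index 3 = 1.
New length even (8). New median = avg of two middle elements.
x = 5: 4 elements are < x, 3 elements are > x.
New sorted list: [-9, -8, 0, 1, 5, 6, 18, 32]
New median = 3

Answer: 3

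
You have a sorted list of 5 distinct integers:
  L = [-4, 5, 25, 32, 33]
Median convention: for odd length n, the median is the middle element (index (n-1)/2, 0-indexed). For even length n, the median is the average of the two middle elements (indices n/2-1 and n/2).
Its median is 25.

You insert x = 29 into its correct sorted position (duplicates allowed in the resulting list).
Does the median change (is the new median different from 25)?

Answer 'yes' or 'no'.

Answer: yes

Derivation:
Old median = 25
Insert x = 29
New median = 27
Changed? yes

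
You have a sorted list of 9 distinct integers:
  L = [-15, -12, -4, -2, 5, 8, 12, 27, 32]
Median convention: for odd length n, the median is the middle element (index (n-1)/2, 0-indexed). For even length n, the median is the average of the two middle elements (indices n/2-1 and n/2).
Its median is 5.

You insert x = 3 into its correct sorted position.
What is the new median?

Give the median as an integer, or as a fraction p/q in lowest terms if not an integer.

Old list (sorted, length 9): [-15, -12, -4, -2, 5, 8, 12, 27, 32]
Old median = 5
Insert x = 3
Old length odd (9). Middle was index 4 = 5.
New length even (10). New median = avg of two middle elements.
x = 3: 4 elements are < x, 5 elements are > x.
New sorted list: [-15, -12, -4, -2, 3, 5, 8, 12, 27, 32]
New median = 4

Answer: 4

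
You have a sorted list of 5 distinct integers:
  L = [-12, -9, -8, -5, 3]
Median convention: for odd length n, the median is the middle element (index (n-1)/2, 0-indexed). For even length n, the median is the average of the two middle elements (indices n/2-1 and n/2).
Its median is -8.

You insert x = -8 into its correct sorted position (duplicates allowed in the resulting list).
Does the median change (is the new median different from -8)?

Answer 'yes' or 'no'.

Answer: no

Derivation:
Old median = -8
Insert x = -8
New median = -8
Changed? no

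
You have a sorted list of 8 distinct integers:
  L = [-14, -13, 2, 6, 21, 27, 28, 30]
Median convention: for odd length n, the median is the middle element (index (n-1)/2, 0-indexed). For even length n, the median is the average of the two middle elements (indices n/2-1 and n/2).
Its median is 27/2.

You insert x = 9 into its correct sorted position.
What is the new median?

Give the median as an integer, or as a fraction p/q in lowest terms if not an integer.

Old list (sorted, length 8): [-14, -13, 2, 6, 21, 27, 28, 30]
Old median = 27/2
Insert x = 9
Old length even (8). Middle pair: indices 3,4 = 6,21.
New length odd (9). New median = single middle element.
x = 9: 4 elements are < x, 4 elements are > x.
New sorted list: [-14, -13, 2, 6, 9, 21, 27, 28, 30]
New median = 9

Answer: 9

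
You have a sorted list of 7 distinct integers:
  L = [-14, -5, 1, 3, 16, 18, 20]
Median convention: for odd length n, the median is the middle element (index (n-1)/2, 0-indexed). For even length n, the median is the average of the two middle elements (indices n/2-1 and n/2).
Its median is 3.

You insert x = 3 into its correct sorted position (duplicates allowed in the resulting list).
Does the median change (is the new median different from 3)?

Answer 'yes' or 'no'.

Old median = 3
Insert x = 3
New median = 3
Changed? no

Answer: no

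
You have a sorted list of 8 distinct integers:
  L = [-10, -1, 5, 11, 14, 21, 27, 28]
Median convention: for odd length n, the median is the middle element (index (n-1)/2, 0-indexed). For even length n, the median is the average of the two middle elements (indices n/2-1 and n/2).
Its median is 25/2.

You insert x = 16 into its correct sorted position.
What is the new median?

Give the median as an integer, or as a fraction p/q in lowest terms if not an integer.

Answer: 14

Derivation:
Old list (sorted, length 8): [-10, -1, 5, 11, 14, 21, 27, 28]
Old median = 25/2
Insert x = 16
Old length even (8). Middle pair: indices 3,4 = 11,14.
New length odd (9). New median = single middle element.
x = 16: 5 elements are < x, 3 elements are > x.
New sorted list: [-10, -1, 5, 11, 14, 16, 21, 27, 28]
New median = 14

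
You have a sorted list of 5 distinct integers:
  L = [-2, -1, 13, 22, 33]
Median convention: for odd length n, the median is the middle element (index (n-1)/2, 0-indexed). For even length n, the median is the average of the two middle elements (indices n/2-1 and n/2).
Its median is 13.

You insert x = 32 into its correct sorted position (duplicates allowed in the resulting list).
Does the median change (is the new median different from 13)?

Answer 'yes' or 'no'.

Old median = 13
Insert x = 32
New median = 35/2
Changed? yes

Answer: yes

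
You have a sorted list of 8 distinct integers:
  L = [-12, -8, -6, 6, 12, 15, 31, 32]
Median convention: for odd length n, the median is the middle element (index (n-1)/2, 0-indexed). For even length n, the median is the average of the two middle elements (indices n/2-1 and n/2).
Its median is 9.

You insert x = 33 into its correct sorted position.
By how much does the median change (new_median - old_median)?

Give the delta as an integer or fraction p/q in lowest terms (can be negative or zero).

Answer: 3

Derivation:
Old median = 9
After inserting x = 33: new sorted = [-12, -8, -6, 6, 12, 15, 31, 32, 33]
New median = 12
Delta = 12 - 9 = 3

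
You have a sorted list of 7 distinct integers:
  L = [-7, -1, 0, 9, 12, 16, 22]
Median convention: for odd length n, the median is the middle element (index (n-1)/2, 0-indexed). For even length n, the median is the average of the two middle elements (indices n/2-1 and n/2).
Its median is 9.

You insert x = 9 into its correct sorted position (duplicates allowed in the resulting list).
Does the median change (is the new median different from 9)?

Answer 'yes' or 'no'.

Old median = 9
Insert x = 9
New median = 9
Changed? no

Answer: no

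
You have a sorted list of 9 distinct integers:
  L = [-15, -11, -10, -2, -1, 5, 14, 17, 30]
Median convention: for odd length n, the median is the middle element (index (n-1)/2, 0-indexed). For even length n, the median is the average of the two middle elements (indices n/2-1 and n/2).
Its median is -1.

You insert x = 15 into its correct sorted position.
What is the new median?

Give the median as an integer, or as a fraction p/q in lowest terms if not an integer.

Old list (sorted, length 9): [-15, -11, -10, -2, -1, 5, 14, 17, 30]
Old median = -1
Insert x = 15
Old length odd (9). Middle was index 4 = -1.
New length even (10). New median = avg of two middle elements.
x = 15: 7 elements are < x, 2 elements are > x.
New sorted list: [-15, -11, -10, -2, -1, 5, 14, 15, 17, 30]
New median = 2

Answer: 2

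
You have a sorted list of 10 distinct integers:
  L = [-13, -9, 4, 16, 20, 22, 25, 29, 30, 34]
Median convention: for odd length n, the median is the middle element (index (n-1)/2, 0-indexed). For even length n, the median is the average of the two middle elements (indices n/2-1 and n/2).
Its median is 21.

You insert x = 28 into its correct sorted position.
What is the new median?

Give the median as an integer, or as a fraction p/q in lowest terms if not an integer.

Answer: 22

Derivation:
Old list (sorted, length 10): [-13, -9, 4, 16, 20, 22, 25, 29, 30, 34]
Old median = 21
Insert x = 28
Old length even (10). Middle pair: indices 4,5 = 20,22.
New length odd (11). New median = single middle element.
x = 28: 7 elements are < x, 3 elements are > x.
New sorted list: [-13, -9, 4, 16, 20, 22, 25, 28, 29, 30, 34]
New median = 22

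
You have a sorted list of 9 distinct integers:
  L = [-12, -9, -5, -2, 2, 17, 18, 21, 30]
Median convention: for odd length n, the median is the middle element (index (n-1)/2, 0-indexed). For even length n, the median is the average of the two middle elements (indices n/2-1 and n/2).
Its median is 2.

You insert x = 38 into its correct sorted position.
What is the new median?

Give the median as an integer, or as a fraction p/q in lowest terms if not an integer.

Old list (sorted, length 9): [-12, -9, -5, -2, 2, 17, 18, 21, 30]
Old median = 2
Insert x = 38
Old length odd (9). Middle was index 4 = 2.
New length even (10). New median = avg of two middle elements.
x = 38: 9 elements are < x, 0 elements are > x.
New sorted list: [-12, -9, -5, -2, 2, 17, 18, 21, 30, 38]
New median = 19/2

Answer: 19/2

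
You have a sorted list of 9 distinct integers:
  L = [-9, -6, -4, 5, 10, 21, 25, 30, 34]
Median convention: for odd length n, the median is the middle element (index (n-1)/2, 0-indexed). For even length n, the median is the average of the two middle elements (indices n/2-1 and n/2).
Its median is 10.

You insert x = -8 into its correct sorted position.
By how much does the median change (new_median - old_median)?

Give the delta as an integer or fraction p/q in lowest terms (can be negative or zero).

Answer: -5/2

Derivation:
Old median = 10
After inserting x = -8: new sorted = [-9, -8, -6, -4, 5, 10, 21, 25, 30, 34]
New median = 15/2
Delta = 15/2 - 10 = -5/2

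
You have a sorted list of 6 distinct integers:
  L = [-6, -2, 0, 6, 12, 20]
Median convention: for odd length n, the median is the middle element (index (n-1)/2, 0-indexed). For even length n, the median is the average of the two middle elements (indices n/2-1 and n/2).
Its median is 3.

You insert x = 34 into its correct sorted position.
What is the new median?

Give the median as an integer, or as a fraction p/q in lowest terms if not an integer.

Old list (sorted, length 6): [-6, -2, 0, 6, 12, 20]
Old median = 3
Insert x = 34
Old length even (6). Middle pair: indices 2,3 = 0,6.
New length odd (7). New median = single middle element.
x = 34: 6 elements are < x, 0 elements are > x.
New sorted list: [-6, -2, 0, 6, 12, 20, 34]
New median = 6

Answer: 6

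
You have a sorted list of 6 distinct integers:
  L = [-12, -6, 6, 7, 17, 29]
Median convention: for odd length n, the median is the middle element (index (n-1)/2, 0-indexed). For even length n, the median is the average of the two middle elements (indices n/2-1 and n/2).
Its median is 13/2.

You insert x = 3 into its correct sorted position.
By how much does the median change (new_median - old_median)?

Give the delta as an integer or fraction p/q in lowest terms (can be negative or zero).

Answer: -1/2

Derivation:
Old median = 13/2
After inserting x = 3: new sorted = [-12, -6, 3, 6, 7, 17, 29]
New median = 6
Delta = 6 - 13/2 = -1/2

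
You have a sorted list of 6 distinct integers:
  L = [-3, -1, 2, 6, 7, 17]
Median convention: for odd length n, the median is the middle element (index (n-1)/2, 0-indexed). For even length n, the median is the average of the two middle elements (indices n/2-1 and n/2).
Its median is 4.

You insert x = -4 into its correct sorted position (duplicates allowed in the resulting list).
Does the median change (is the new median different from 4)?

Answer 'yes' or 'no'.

Answer: yes

Derivation:
Old median = 4
Insert x = -4
New median = 2
Changed? yes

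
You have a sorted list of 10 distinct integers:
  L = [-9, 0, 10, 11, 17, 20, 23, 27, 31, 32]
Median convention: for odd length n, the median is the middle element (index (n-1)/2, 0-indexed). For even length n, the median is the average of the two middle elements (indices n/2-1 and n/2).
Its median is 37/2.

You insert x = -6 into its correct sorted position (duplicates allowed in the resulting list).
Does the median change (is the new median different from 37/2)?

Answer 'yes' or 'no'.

Old median = 37/2
Insert x = -6
New median = 17
Changed? yes

Answer: yes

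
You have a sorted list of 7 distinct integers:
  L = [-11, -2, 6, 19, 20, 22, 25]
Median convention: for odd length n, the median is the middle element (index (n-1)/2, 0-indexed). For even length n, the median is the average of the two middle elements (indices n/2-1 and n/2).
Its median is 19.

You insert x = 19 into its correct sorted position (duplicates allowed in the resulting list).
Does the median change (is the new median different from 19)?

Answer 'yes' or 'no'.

Old median = 19
Insert x = 19
New median = 19
Changed? no

Answer: no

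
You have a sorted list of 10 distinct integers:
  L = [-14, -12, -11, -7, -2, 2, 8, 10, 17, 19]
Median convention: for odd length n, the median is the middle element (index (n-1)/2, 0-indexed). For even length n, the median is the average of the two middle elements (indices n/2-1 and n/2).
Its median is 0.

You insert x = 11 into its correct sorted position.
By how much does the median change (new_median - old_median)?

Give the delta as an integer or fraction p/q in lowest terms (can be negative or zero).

Old median = 0
After inserting x = 11: new sorted = [-14, -12, -11, -7, -2, 2, 8, 10, 11, 17, 19]
New median = 2
Delta = 2 - 0 = 2

Answer: 2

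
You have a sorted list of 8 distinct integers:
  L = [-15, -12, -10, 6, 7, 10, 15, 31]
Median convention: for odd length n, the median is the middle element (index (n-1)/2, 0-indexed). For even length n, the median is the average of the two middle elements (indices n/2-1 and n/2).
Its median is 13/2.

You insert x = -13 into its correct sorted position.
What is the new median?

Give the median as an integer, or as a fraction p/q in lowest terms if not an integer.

Old list (sorted, length 8): [-15, -12, -10, 6, 7, 10, 15, 31]
Old median = 13/2
Insert x = -13
Old length even (8). Middle pair: indices 3,4 = 6,7.
New length odd (9). New median = single middle element.
x = -13: 1 elements are < x, 7 elements are > x.
New sorted list: [-15, -13, -12, -10, 6, 7, 10, 15, 31]
New median = 6

Answer: 6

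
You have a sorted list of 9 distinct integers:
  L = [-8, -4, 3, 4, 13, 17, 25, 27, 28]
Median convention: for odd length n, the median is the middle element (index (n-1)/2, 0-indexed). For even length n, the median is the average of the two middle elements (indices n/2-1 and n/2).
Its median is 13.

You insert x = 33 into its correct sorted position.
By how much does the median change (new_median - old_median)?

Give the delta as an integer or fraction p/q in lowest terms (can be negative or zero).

Old median = 13
After inserting x = 33: new sorted = [-8, -4, 3, 4, 13, 17, 25, 27, 28, 33]
New median = 15
Delta = 15 - 13 = 2

Answer: 2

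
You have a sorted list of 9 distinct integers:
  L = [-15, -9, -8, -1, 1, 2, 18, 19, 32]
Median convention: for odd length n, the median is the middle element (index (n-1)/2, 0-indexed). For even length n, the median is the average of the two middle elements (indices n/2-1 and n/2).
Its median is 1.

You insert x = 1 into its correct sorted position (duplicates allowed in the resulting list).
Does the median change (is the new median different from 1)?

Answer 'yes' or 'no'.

Old median = 1
Insert x = 1
New median = 1
Changed? no

Answer: no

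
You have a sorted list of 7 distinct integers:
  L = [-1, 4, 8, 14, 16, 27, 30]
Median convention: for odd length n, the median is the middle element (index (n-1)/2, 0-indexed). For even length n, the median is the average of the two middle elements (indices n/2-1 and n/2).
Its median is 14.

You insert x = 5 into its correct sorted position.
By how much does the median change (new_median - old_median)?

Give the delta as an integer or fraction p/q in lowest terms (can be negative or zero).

Old median = 14
After inserting x = 5: new sorted = [-1, 4, 5, 8, 14, 16, 27, 30]
New median = 11
Delta = 11 - 14 = -3

Answer: -3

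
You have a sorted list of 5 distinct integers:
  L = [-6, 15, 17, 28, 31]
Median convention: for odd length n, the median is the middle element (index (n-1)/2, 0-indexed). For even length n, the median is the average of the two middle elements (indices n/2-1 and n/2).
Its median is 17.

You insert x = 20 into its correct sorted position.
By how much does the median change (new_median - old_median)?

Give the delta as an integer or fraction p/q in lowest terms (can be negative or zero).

Old median = 17
After inserting x = 20: new sorted = [-6, 15, 17, 20, 28, 31]
New median = 37/2
Delta = 37/2 - 17 = 3/2

Answer: 3/2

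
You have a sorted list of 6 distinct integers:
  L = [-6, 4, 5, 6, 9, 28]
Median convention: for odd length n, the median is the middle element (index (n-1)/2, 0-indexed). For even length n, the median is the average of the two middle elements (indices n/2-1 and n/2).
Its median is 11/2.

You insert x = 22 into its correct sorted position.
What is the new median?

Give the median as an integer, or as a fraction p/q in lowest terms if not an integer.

Answer: 6

Derivation:
Old list (sorted, length 6): [-6, 4, 5, 6, 9, 28]
Old median = 11/2
Insert x = 22
Old length even (6). Middle pair: indices 2,3 = 5,6.
New length odd (7). New median = single middle element.
x = 22: 5 elements are < x, 1 elements are > x.
New sorted list: [-6, 4, 5, 6, 9, 22, 28]
New median = 6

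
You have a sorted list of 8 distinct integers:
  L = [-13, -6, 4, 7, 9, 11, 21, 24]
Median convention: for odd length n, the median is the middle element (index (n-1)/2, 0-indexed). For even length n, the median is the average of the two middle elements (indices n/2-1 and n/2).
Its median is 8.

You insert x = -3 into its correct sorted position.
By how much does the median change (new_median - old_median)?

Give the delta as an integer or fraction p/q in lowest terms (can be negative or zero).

Old median = 8
After inserting x = -3: new sorted = [-13, -6, -3, 4, 7, 9, 11, 21, 24]
New median = 7
Delta = 7 - 8 = -1

Answer: -1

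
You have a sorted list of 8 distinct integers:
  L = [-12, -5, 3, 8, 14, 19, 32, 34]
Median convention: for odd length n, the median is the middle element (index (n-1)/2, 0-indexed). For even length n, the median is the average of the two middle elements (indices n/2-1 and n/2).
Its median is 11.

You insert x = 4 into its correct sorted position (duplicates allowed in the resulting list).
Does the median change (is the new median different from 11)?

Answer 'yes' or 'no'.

Old median = 11
Insert x = 4
New median = 8
Changed? yes

Answer: yes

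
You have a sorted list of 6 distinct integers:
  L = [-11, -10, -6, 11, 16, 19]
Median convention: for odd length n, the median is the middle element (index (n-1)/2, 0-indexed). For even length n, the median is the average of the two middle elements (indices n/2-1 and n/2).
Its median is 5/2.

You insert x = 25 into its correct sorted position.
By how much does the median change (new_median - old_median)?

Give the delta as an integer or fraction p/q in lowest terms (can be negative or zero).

Old median = 5/2
After inserting x = 25: new sorted = [-11, -10, -6, 11, 16, 19, 25]
New median = 11
Delta = 11 - 5/2 = 17/2

Answer: 17/2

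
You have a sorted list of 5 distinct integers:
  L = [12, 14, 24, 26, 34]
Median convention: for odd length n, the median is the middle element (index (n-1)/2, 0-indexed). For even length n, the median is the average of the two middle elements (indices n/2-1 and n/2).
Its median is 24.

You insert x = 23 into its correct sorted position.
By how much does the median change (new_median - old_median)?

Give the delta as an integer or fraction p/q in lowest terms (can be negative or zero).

Answer: -1/2

Derivation:
Old median = 24
After inserting x = 23: new sorted = [12, 14, 23, 24, 26, 34]
New median = 47/2
Delta = 47/2 - 24 = -1/2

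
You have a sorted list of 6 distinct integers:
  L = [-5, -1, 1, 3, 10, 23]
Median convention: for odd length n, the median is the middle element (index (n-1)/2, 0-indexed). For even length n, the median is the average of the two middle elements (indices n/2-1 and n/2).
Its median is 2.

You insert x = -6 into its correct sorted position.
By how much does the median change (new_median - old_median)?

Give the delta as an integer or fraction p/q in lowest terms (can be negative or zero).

Answer: -1

Derivation:
Old median = 2
After inserting x = -6: new sorted = [-6, -5, -1, 1, 3, 10, 23]
New median = 1
Delta = 1 - 2 = -1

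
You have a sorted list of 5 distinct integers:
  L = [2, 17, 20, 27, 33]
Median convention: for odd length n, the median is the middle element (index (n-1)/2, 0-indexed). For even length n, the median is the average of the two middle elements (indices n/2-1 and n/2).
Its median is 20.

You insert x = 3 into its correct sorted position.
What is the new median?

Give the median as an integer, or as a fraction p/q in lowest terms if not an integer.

Old list (sorted, length 5): [2, 17, 20, 27, 33]
Old median = 20
Insert x = 3
Old length odd (5). Middle was index 2 = 20.
New length even (6). New median = avg of two middle elements.
x = 3: 1 elements are < x, 4 elements are > x.
New sorted list: [2, 3, 17, 20, 27, 33]
New median = 37/2

Answer: 37/2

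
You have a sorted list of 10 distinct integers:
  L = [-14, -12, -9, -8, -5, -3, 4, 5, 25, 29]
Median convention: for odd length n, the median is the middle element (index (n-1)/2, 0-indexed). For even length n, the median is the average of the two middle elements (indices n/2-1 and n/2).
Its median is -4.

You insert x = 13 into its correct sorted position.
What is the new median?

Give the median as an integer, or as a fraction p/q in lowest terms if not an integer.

Answer: -3

Derivation:
Old list (sorted, length 10): [-14, -12, -9, -8, -5, -3, 4, 5, 25, 29]
Old median = -4
Insert x = 13
Old length even (10). Middle pair: indices 4,5 = -5,-3.
New length odd (11). New median = single middle element.
x = 13: 8 elements are < x, 2 elements are > x.
New sorted list: [-14, -12, -9, -8, -5, -3, 4, 5, 13, 25, 29]
New median = -3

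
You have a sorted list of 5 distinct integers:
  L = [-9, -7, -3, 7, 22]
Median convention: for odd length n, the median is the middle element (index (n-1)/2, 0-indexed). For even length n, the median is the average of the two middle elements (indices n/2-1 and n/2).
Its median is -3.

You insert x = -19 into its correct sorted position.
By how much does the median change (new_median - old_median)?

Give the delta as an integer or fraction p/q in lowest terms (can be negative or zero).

Old median = -3
After inserting x = -19: new sorted = [-19, -9, -7, -3, 7, 22]
New median = -5
Delta = -5 - -3 = -2

Answer: -2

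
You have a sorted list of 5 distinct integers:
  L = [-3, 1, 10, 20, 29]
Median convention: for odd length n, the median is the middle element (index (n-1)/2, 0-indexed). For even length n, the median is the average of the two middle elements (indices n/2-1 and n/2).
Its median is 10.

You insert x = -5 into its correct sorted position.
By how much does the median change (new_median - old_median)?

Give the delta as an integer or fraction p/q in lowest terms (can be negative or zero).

Answer: -9/2

Derivation:
Old median = 10
After inserting x = -5: new sorted = [-5, -3, 1, 10, 20, 29]
New median = 11/2
Delta = 11/2 - 10 = -9/2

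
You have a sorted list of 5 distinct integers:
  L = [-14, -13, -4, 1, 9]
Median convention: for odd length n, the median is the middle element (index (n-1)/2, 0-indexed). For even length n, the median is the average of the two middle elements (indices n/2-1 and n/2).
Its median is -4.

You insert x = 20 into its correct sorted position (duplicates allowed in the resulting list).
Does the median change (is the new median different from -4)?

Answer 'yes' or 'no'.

Old median = -4
Insert x = 20
New median = -3/2
Changed? yes

Answer: yes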